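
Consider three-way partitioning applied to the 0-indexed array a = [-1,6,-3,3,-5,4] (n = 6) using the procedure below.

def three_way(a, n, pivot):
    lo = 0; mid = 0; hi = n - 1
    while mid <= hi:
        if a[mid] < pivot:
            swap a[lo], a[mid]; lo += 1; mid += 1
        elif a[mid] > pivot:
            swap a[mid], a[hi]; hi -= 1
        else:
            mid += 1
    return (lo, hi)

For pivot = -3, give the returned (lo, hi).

(1, 1)

pivot = -3; lo=0, mid=0, hi=5
a[mid]=-1>-3: swap a[0],a[5]; hi=4 → [4,6,-3,3,-5,-1]
a[mid]=4>-3: swap a[0],a[4]; hi=3 → [-5,6,-3,3,4,-1]
a[mid]=-5<-3: swap a[0],a[0]; lo=1,mid=1 → [-5,6,-3,3,4,-1]
a[mid]=6>-3: swap a[1],a[3]; hi=2 → [-5,3,-3,6,4,-1]
a[mid]=3>-3: swap a[1],a[2]; hi=1 → [-5,-3,3,6,4,-1]
a[mid]=-3=-3: mid=2
end: lo=1, hi=1; a = [-5,-3,3,6,4,-1]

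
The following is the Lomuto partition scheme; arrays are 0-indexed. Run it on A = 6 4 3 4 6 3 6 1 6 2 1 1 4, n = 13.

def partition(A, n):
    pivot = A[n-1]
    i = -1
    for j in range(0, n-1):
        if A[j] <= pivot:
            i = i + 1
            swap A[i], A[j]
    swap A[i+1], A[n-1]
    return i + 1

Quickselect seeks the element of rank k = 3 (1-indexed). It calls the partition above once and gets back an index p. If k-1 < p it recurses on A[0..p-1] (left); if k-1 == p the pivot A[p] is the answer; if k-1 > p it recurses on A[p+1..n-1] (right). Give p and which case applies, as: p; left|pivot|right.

pivot = A[12] = 4; i = -1
j=0: A[0]=6 > 4 → no swap
j=1: A[1]=4 ≤ 4 → i=0, swap A[0],A[1] → 4 6 3 4 6 3 6 1 6 2 1 1 4
j=2: A[2]=3 ≤ 4 → i=1, swap A[1],A[2] → 4 3 6 4 6 3 6 1 6 2 1 1 4
j=3: A[3]=4 ≤ 4 → i=2, swap A[2],A[3] → 4 3 4 6 6 3 6 1 6 2 1 1 4
j=4: A[4]=6 > 4 → no swap
j=5: A[5]=3 ≤ 4 → i=3, swap A[3],A[5] → 4 3 4 3 6 6 6 1 6 2 1 1 4
j=6: A[6]=6 > 4 → no swap
j=7: A[7]=1 ≤ 4 → i=4, swap A[4],A[7] → 4 3 4 3 1 6 6 6 6 2 1 1 4
j=8: A[8]=6 > 4 → no swap
j=9: A[9]=2 ≤ 4 → i=5, swap A[5],A[9] → 4 3 4 3 1 2 6 6 6 6 1 1 4
j=10: A[10]=1 ≤ 4 → i=6, swap A[6],A[10] → 4 3 4 3 1 2 1 6 6 6 6 1 4
j=11: A[11]=1 ≤ 4 → i=7, swap A[7],A[11] → 4 3 4 3 1 2 1 1 6 6 6 6 4
final swap A[8],A[12] → 4 3 4 3 1 2 1 1 4 6 6 6 6; return 8
p = 8; k-1 = 2 < 8 ⇒ left

8; left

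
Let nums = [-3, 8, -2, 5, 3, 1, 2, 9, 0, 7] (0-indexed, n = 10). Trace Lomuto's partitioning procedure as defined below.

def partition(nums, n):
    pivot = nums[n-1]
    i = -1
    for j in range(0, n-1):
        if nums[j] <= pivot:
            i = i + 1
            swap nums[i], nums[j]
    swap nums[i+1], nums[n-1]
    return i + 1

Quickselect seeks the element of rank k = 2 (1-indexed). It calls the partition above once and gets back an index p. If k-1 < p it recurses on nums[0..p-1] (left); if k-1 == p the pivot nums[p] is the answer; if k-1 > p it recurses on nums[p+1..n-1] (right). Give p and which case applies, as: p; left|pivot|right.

pivot = nums[9] = 7; i = -1
j=0: nums[0]=-3 ≤ 7 → i=0, swap nums[0],nums[0] (no change) → [-3, 8, -2, 5, 3, 1, 2, 9, 0, 7]
j=1: nums[1]=8 > 7 → no swap
j=2: nums[2]=-2 ≤ 7 → i=1, swap nums[1],nums[2] → [-3, -2, 8, 5, 3, 1, 2, 9, 0, 7]
j=3: nums[3]=5 ≤ 7 → i=2, swap nums[2],nums[3] → [-3, -2, 5, 8, 3, 1, 2, 9, 0, 7]
j=4: nums[4]=3 ≤ 7 → i=3, swap nums[3],nums[4] → [-3, -2, 5, 3, 8, 1, 2, 9, 0, 7]
j=5: nums[5]=1 ≤ 7 → i=4, swap nums[4],nums[5] → [-3, -2, 5, 3, 1, 8, 2, 9, 0, 7]
j=6: nums[6]=2 ≤ 7 → i=5, swap nums[5],nums[6] → [-3, -2, 5, 3, 1, 2, 8, 9, 0, 7]
j=7: nums[7]=9 > 7 → no swap
j=8: nums[8]=0 ≤ 7 → i=6, swap nums[6],nums[8] → [-3, -2, 5, 3, 1, 2, 0, 9, 8, 7]
final swap nums[7],nums[9] → [-3, -2, 5, 3, 1, 2, 0, 7, 8, 9]; return 7
p = 7; k-1 = 1 < 7 ⇒ left

7; left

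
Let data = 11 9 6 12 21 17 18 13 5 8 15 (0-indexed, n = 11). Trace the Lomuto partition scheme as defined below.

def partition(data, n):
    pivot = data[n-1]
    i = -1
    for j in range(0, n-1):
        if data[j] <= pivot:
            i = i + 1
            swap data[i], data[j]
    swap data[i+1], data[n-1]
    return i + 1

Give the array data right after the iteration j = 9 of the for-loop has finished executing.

pivot = data[10] = 15; i = -1
j=0: data[0]=11 ≤ 15 → i=0, swap data[0],data[0] (no change) → 11 9 6 12 21 17 18 13 5 8 15
j=1: data[1]=9 ≤ 15 → i=1, swap data[1],data[1] (no change) → 11 9 6 12 21 17 18 13 5 8 15
j=2: data[2]=6 ≤ 15 → i=2, swap data[2],data[2] (no change) → 11 9 6 12 21 17 18 13 5 8 15
j=3: data[3]=12 ≤ 15 → i=3, swap data[3],data[3] (no change) → 11 9 6 12 21 17 18 13 5 8 15
j=4: data[4]=21 > 15 → no swap
j=5: data[5]=17 > 15 → no swap
j=6: data[6]=18 > 15 → no swap
j=7: data[7]=13 ≤ 15 → i=4, swap data[4],data[7] → 11 9 6 12 13 17 18 21 5 8 15
j=8: data[8]=5 ≤ 15 → i=5, swap data[5],data[8] → 11 9 6 12 13 5 18 21 17 8 15
j=9: data[9]=8 ≤ 15 → i=6, swap data[6],data[9] → 11 9 6 12 13 5 8 21 17 18 15
(after j=9) data = 11 9 6 12 13 5 8 21 17 18 15

11 9 6 12 13 5 8 21 17 18 15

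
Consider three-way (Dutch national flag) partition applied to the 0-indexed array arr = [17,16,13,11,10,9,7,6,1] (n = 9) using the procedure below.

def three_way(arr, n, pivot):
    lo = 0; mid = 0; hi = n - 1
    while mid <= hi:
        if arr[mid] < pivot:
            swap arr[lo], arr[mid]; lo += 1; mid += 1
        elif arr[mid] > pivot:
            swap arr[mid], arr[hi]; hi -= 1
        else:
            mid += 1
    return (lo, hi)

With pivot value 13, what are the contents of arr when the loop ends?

lo=0 mid=0 hi=8
17>13: swap(0,8), hi=7 ⇒ [1,16,13,11,10,9,7,6,17]
1<13: swap(0,0), lo=1 mid=1 ⇒ [1,16,13,11,10,9,7,6,17]
16>13: swap(1,7), hi=6 ⇒ [1,6,13,11,10,9,7,16,17]
6<13: swap(1,1), lo=2 mid=2 ⇒ [1,6,13,11,10,9,7,16,17]
13=13: mid=3
11<13: swap(2,3), lo=3 mid=4 ⇒ [1,6,11,13,10,9,7,16,17]
10<13: swap(3,4), lo=4 mid=5 ⇒ [1,6,11,10,13,9,7,16,17]
9<13: swap(4,5), lo=5 mid=6 ⇒ [1,6,11,10,9,13,7,16,17]
7<13: swap(5,6), lo=6 mid=7 ⇒ [1,6,11,10,9,7,13,16,17]
done. lo=6 hi=6; arr=[1,6,11,10,9,7,13,16,17]

[1,6,11,10,9,7,13,16,17]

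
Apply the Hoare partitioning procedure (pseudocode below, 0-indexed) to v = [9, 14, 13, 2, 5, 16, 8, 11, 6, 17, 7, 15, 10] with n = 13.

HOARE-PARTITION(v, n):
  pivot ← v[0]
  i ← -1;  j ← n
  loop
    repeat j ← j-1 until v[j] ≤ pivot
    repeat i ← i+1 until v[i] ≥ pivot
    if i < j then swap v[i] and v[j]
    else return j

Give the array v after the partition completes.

[7, 6, 8, 2, 5, 16, 13, 11, 14, 17, 9, 15, 10]

pivot=9
j stops at 10 (7), i stops at 0 (9); swap ⇒ [7, 14, 13, 2, 5, 16, 8, 11, 6, 17, 9, 15, 10]
j stops at 8 (6), i stops at 1 (14); swap ⇒ [7, 6, 13, 2, 5, 16, 8, 11, 14, 17, 9, 15, 10]
j stops at 6 (8), i stops at 2 (13); swap ⇒ [7, 6, 8, 2, 5, 16, 13, 11, 14, 17, 9, 15, 10]
j stops at 4, i stops at 5; i≥j ⇒ return 4. v=[7, 6, 8, 2, 5, 16, 13, 11, 14, 17, 9, 15, 10]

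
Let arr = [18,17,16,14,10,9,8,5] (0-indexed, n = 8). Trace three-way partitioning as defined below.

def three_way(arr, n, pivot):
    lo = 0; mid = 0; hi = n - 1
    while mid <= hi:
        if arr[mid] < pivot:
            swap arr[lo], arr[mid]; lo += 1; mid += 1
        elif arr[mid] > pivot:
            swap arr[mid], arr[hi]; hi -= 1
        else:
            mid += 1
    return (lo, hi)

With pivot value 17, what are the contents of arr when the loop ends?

[5,16,14,10,9,8,17,18]

lo=0 mid=0 hi=7
18>17: swap(0,7), hi=6 ⇒ [5,17,16,14,10,9,8,18]
5<17: swap(0,0), lo=1 mid=1 ⇒ [5,17,16,14,10,9,8,18]
17=17: mid=2
16<17: swap(1,2), lo=2 mid=3 ⇒ [5,16,17,14,10,9,8,18]
14<17: swap(2,3), lo=3 mid=4 ⇒ [5,16,14,17,10,9,8,18]
10<17: swap(3,4), lo=4 mid=5 ⇒ [5,16,14,10,17,9,8,18]
9<17: swap(4,5), lo=5 mid=6 ⇒ [5,16,14,10,9,17,8,18]
8<17: swap(5,6), lo=6 mid=7 ⇒ [5,16,14,10,9,8,17,18]
done. lo=6 hi=6; arr=[5,16,14,10,9,8,17,18]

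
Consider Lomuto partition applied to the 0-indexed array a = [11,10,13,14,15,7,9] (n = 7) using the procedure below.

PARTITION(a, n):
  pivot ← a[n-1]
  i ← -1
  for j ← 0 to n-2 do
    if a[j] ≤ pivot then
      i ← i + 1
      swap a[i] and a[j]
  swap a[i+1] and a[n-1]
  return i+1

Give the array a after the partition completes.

[7,9,13,14,15,11,10]

pivot=9, i=-1
j=0: 11>9, skip
j=1: 10>9, skip
j=2: 13>9, skip
j=3: 14>9, skip
j=4: 15>9, skip
j=5: 7≤9, i=0, swap(0,5) ⇒ [7,10,13,14,15,11,9]
swap(1,6) ⇒ [7,9,13,14,15,11,10]; return 1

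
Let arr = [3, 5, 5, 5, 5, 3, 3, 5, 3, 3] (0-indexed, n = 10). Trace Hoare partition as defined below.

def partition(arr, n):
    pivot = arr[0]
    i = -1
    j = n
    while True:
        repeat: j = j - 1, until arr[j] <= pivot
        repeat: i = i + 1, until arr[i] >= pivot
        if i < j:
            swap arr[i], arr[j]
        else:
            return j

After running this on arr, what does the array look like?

pivot = arr[0] = 3; i = -1, j = 10
j→9 (arr[9]=3≤3), i→0 (arr[0]=3≥3); i<j, swap → [3, 5, 5, 5, 5, 3, 3, 5, 3, 3]
j→8 (arr[8]=3≤3), i→1 (arr[1]=5≥3); i<j, swap → [3, 3, 5, 5, 5, 3, 3, 5, 5, 3]
j→6 (arr[6]=3≤3), i→2 (arr[2]=5≥3); i<j, swap → [3, 3, 3, 5, 5, 3, 5, 5, 5, 3]
j→5 (arr[5]=3≤3), i→3 (arr[3]=5≥3); i<j, swap → [3, 3, 3, 3, 5, 5, 5, 5, 5, 3]
j→3, i→4; i≥j, return j=3. arr = [3, 3, 3, 3, 5, 5, 5, 5, 5, 3]

[3, 3, 3, 3, 5, 5, 5, 5, 5, 3]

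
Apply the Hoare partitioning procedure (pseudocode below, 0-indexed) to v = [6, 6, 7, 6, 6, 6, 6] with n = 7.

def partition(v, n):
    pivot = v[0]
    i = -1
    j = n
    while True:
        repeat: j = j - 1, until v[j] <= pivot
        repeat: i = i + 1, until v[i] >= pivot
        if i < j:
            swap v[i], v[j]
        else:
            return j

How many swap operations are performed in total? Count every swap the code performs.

pivot=6
j stops at 6 (6), i stops at 0 (6); swap ⇒ [6, 6, 7, 6, 6, 6, 6]
j stops at 5 (6), i stops at 1 (6); swap ⇒ [6, 6, 7, 6, 6, 6, 6]
j stops at 4 (6), i stops at 2 (7); swap ⇒ [6, 6, 6, 6, 7, 6, 6]
j stops at 3, i stops at 3; i≥j ⇒ return 3. v=[6, 6, 6, 6, 7, 6, 6]

3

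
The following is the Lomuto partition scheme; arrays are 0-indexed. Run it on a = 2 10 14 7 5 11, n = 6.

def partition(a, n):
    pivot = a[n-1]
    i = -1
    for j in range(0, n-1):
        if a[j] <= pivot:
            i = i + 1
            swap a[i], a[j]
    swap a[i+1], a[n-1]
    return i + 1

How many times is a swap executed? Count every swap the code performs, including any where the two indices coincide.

pivot = a[5] = 11; i = -1
j=0: a[0]=2 ≤ 11 → i=0, swap a[0],a[0] (no change) → 2 10 14 7 5 11
j=1: a[1]=10 ≤ 11 → i=1, swap a[1],a[1] (no change) → 2 10 14 7 5 11
j=2: a[2]=14 > 11 → no swap
j=3: a[3]=7 ≤ 11 → i=2, swap a[2],a[3] → 2 10 7 14 5 11
j=4: a[4]=5 ≤ 11 → i=3, swap a[3],a[4] → 2 10 7 5 14 11
final swap a[4],a[5] → 2 10 7 5 11 14; return 4

5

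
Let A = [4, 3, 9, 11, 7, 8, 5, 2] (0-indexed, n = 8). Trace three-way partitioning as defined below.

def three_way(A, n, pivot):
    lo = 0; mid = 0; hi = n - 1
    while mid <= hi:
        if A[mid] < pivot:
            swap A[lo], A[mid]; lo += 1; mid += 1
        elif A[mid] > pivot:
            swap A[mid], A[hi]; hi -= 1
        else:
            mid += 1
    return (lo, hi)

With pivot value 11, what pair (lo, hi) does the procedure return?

(7, 7)

pivot = 11; lo=0, mid=0, hi=7
A[mid]=4<11: swap A[0],A[0]; lo=1,mid=1 → [4, 3, 9, 11, 7, 8, 5, 2]
A[mid]=3<11: swap A[1],A[1]; lo=2,mid=2 → [4, 3, 9, 11, 7, 8, 5, 2]
A[mid]=9<11: swap A[2],A[2]; lo=3,mid=3 → [4, 3, 9, 11, 7, 8, 5, 2]
A[mid]=11=11: mid=4
A[mid]=7<11: swap A[3],A[4]; lo=4,mid=5 → [4, 3, 9, 7, 11, 8, 5, 2]
A[mid]=8<11: swap A[4],A[5]; lo=5,mid=6 → [4, 3, 9, 7, 8, 11, 5, 2]
A[mid]=5<11: swap A[5],A[6]; lo=6,mid=7 → [4, 3, 9, 7, 8, 5, 11, 2]
A[mid]=2<11: swap A[6],A[7]; lo=7,mid=8 → [4, 3, 9, 7, 8, 5, 2, 11]
end: lo=7, hi=7; A = [4, 3, 9, 7, 8, 5, 2, 11]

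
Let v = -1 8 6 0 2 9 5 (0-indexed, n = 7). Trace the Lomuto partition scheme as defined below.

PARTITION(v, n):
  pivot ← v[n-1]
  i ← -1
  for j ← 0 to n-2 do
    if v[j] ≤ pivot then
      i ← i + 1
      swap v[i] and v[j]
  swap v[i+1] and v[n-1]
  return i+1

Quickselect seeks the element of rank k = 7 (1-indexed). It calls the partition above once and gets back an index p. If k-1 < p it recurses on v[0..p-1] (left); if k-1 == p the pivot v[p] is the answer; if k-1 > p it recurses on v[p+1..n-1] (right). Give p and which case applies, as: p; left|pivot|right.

3; right

pivot = v[6] = 5; i = -1
j=0: v[0]=-1 ≤ 5 → i=0, swap v[0],v[0] (no change) → -1 8 6 0 2 9 5
j=1: v[1]=8 > 5 → no swap
j=2: v[2]=6 > 5 → no swap
j=3: v[3]=0 ≤ 5 → i=1, swap v[1],v[3] → -1 0 6 8 2 9 5
j=4: v[4]=2 ≤ 5 → i=2, swap v[2],v[4] → -1 0 2 8 6 9 5
j=5: v[5]=9 > 5 → no swap
final swap v[3],v[6] → -1 0 2 5 6 9 8; return 3
p = 3; k-1 = 6 > 3 ⇒ right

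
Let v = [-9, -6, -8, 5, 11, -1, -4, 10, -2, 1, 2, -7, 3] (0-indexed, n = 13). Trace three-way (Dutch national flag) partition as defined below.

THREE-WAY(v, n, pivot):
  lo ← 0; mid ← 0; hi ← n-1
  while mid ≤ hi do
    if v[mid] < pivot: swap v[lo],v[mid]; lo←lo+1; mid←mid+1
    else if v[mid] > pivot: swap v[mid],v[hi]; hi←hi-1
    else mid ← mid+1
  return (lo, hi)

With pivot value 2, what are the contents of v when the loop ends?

pivot = 2; lo=0, mid=0, hi=12
v[mid]=-9<2: swap v[0],v[0]; lo=1,mid=1 → [-9, -6, -8, 5, 11, -1, -4, 10, -2, 1, 2, -7, 3]
v[mid]=-6<2: swap v[1],v[1]; lo=2,mid=2 → [-9, -6, -8, 5, 11, -1, -4, 10, -2, 1, 2, -7, 3]
v[mid]=-8<2: swap v[2],v[2]; lo=3,mid=3 → [-9, -6, -8, 5, 11, -1, -4, 10, -2, 1, 2, -7, 3]
v[mid]=5>2: swap v[3],v[12]; hi=11 → [-9, -6, -8, 3, 11, -1, -4, 10, -2, 1, 2, -7, 5]
v[mid]=3>2: swap v[3],v[11]; hi=10 → [-9, -6, -8, -7, 11, -1, -4, 10, -2, 1, 2, 3, 5]
v[mid]=-7<2: swap v[3],v[3]; lo=4,mid=4 → [-9, -6, -8, -7, 11, -1, -4, 10, -2, 1, 2, 3, 5]
v[mid]=11>2: swap v[4],v[10]; hi=9 → [-9, -6, -8, -7, 2, -1, -4, 10, -2, 1, 11, 3, 5]
v[mid]=2=2: mid=5
v[mid]=-1<2: swap v[4],v[5]; lo=5,mid=6 → [-9, -6, -8, -7, -1, 2, -4, 10, -2, 1, 11, 3, 5]
v[mid]=-4<2: swap v[5],v[6]; lo=6,mid=7 → [-9, -6, -8, -7, -1, -4, 2, 10, -2, 1, 11, 3, 5]
v[mid]=10>2: swap v[7],v[9]; hi=8 → [-9, -6, -8, -7, -1, -4, 2, 1, -2, 10, 11, 3, 5]
v[mid]=1<2: swap v[6],v[7]; lo=7,mid=8 → [-9, -6, -8, -7, -1, -4, 1, 2, -2, 10, 11, 3, 5]
v[mid]=-2<2: swap v[7],v[8]; lo=8,mid=9 → [-9, -6, -8, -7, -1, -4, 1, -2, 2, 10, 11, 3, 5]
end: lo=8, hi=8; v = [-9, -6, -8, -7, -1, -4, 1, -2, 2, 10, 11, 3, 5]

[-9, -6, -8, -7, -1, -4, 1, -2, 2, 10, 11, 3, 5]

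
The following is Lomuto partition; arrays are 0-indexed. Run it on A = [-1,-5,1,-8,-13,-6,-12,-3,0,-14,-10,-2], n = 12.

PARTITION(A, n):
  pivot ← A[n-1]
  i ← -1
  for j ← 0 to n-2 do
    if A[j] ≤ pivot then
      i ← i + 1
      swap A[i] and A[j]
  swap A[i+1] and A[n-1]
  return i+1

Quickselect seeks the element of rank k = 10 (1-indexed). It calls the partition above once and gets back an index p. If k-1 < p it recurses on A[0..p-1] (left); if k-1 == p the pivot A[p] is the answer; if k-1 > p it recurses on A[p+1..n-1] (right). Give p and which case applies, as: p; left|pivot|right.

pivot = A[11] = -2; i = -1
j=0: A[0]=-1 > -2 → no swap
j=1: A[1]=-5 ≤ -2 → i=0, swap A[0],A[1] → [-5,-1,1,-8,-13,-6,-12,-3,0,-14,-10,-2]
j=2: A[2]=1 > -2 → no swap
j=3: A[3]=-8 ≤ -2 → i=1, swap A[1],A[3] → [-5,-8,1,-1,-13,-6,-12,-3,0,-14,-10,-2]
j=4: A[4]=-13 ≤ -2 → i=2, swap A[2],A[4] → [-5,-8,-13,-1,1,-6,-12,-3,0,-14,-10,-2]
j=5: A[5]=-6 ≤ -2 → i=3, swap A[3],A[5] → [-5,-8,-13,-6,1,-1,-12,-3,0,-14,-10,-2]
j=6: A[6]=-12 ≤ -2 → i=4, swap A[4],A[6] → [-5,-8,-13,-6,-12,-1,1,-3,0,-14,-10,-2]
j=7: A[7]=-3 ≤ -2 → i=5, swap A[5],A[7] → [-5,-8,-13,-6,-12,-3,1,-1,0,-14,-10,-2]
j=8: A[8]=0 > -2 → no swap
j=9: A[9]=-14 ≤ -2 → i=6, swap A[6],A[9] → [-5,-8,-13,-6,-12,-3,-14,-1,0,1,-10,-2]
j=10: A[10]=-10 ≤ -2 → i=7, swap A[7],A[10] → [-5,-8,-13,-6,-12,-3,-14,-10,0,1,-1,-2]
final swap A[8],A[11] → [-5,-8,-13,-6,-12,-3,-14,-10,-2,1,-1,0]; return 8
p = 8; k-1 = 9 > 8 ⇒ right

8; right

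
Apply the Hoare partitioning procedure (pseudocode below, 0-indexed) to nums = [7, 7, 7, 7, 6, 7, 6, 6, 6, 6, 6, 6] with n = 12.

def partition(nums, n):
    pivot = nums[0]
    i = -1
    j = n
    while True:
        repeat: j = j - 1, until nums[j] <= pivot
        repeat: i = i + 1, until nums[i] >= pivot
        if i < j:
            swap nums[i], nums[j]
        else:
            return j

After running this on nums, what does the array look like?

pivot=7
j stops at 11 (6), i stops at 0 (7); swap ⇒ [6, 7, 7, 7, 6, 7, 6, 6, 6, 6, 6, 7]
j stops at 10 (6), i stops at 1 (7); swap ⇒ [6, 6, 7, 7, 6, 7, 6, 6, 6, 6, 7, 7]
j stops at 9 (6), i stops at 2 (7); swap ⇒ [6, 6, 6, 7, 6, 7, 6, 6, 6, 7, 7, 7]
j stops at 8 (6), i stops at 3 (7); swap ⇒ [6, 6, 6, 6, 6, 7, 6, 6, 7, 7, 7, 7]
j stops at 7 (6), i stops at 5 (7); swap ⇒ [6, 6, 6, 6, 6, 6, 6, 7, 7, 7, 7, 7]
j stops at 6, i stops at 7; i≥j ⇒ return 6. nums=[6, 6, 6, 6, 6, 6, 6, 7, 7, 7, 7, 7]

[6, 6, 6, 6, 6, 6, 6, 7, 7, 7, 7, 7]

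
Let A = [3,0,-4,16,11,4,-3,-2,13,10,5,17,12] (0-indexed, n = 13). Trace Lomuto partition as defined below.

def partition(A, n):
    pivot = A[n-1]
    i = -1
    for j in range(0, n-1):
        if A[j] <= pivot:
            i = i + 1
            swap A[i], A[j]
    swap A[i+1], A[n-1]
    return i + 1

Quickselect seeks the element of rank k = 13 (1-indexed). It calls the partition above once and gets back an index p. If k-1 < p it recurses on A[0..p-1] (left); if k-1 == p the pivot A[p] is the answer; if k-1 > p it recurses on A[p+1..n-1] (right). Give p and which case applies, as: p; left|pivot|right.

pivot = A[12] = 12; i = -1
j=0: A[0]=3 ≤ 12 → i=0, swap A[0],A[0] (no change) → [3,0,-4,16,11,4,-3,-2,13,10,5,17,12]
j=1: A[1]=0 ≤ 12 → i=1, swap A[1],A[1] (no change) → [3,0,-4,16,11,4,-3,-2,13,10,5,17,12]
j=2: A[2]=-4 ≤ 12 → i=2, swap A[2],A[2] (no change) → [3,0,-4,16,11,4,-3,-2,13,10,5,17,12]
j=3: A[3]=16 > 12 → no swap
j=4: A[4]=11 ≤ 12 → i=3, swap A[3],A[4] → [3,0,-4,11,16,4,-3,-2,13,10,5,17,12]
j=5: A[5]=4 ≤ 12 → i=4, swap A[4],A[5] → [3,0,-4,11,4,16,-3,-2,13,10,5,17,12]
j=6: A[6]=-3 ≤ 12 → i=5, swap A[5],A[6] → [3,0,-4,11,4,-3,16,-2,13,10,5,17,12]
j=7: A[7]=-2 ≤ 12 → i=6, swap A[6],A[7] → [3,0,-4,11,4,-3,-2,16,13,10,5,17,12]
j=8: A[8]=13 > 12 → no swap
j=9: A[9]=10 ≤ 12 → i=7, swap A[7],A[9] → [3,0,-4,11,4,-3,-2,10,13,16,5,17,12]
j=10: A[10]=5 ≤ 12 → i=8, swap A[8],A[10] → [3,0,-4,11,4,-3,-2,10,5,16,13,17,12]
j=11: A[11]=17 > 12 → no swap
final swap A[9],A[12] → [3,0,-4,11,4,-3,-2,10,5,12,13,17,16]; return 9
p = 9; k-1 = 12 > 9 ⇒ right

9; right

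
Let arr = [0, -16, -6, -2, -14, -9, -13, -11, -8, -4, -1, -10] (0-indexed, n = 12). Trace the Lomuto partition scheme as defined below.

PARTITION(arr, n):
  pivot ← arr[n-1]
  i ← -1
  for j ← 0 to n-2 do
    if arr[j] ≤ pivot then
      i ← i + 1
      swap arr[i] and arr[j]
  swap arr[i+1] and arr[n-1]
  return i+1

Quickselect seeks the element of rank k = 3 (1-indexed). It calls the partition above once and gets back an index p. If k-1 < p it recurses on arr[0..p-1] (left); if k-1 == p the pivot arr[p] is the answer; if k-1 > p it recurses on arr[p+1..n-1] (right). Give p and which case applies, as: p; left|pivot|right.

pivot = arr[11] = -10; i = -1
j=0: arr[0]=0 > -10 → no swap
j=1: arr[1]=-16 ≤ -10 → i=0, swap arr[0],arr[1] → [-16, 0, -6, -2, -14, -9, -13, -11, -8, -4, -1, -10]
j=2: arr[2]=-6 > -10 → no swap
j=3: arr[3]=-2 > -10 → no swap
j=4: arr[4]=-14 ≤ -10 → i=1, swap arr[1],arr[4] → [-16, -14, -6, -2, 0, -9, -13, -11, -8, -4, -1, -10]
j=5: arr[5]=-9 > -10 → no swap
j=6: arr[6]=-13 ≤ -10 → i=2, swap arr[2],arr[6] → [-16, -14, -13, -2, 0, -9, -6, -11, -8, -4, -1, -10]
j=7: arr[7]=-11 ≤ -10 → i=3, swap arr[3],arr[7] → [-16, -14, -13, -11, 0, -9, -6, -2, -8, -4, -1, -10]
j=8: arr[8]=-8 > -10 → no swap
j=9: arr[9]=-4 > -10 → no swap
j=10: arr[10]=-1 > -10 → no swap
final swap arr[4],arr[11] → [-16, -14, -13, -11, -10, -9, -6, -2, -8, -4, -1, 0]; return 4
p = 4; k-1 = 2 < 4 ⇒ left

4; left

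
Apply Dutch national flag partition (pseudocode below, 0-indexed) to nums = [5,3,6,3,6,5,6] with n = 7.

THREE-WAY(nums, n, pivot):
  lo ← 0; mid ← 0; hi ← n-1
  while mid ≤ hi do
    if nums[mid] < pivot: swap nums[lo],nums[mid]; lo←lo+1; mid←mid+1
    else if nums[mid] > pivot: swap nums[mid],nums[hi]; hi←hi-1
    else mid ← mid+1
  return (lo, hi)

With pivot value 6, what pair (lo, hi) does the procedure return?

pivot = 6; lo=0, mid=0, hi=6
nums[mid]=5<6: swap nums[0],nums[0]; lo=1,mid=1 → [5,3,6,3,6,5,6]
nums[mid]=3<6: swap nums[1],nums[1]; lo=2,mid=2 → [5,3,6,3,6,5,6]
nums[mid]=6=6: mid=3
nums[mid]=3<6: swap nums[2],nums[3]; lo=3,mid=4 → [5,3,3,6,6,5,6]
nums[mid]=6=6: mid=5
nums[mid]=5<6: swap nums[3],nums[5]; lo=4,mid=6 → [5,3,3,5,6,6,6]
nums[mid]=6=6: mid=7
end: lo=4, hi=6; nums = [5,3,3,5,6,6,6]

(4, 6)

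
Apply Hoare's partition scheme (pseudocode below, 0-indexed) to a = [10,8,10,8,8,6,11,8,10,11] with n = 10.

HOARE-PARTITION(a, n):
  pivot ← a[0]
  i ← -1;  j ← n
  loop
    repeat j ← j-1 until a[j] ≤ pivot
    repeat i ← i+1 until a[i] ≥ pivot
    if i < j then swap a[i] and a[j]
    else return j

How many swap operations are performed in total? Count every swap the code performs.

pivot = a[0] = 10; i = -1, j = 10
j→8 (a[8]=10≤10), i→0 (a[0]=10≥10); i<j, swap → [10,8,10,8,8,6,11,8,10,11]
j→7 (a[7]=8≤10), i→2 (a[2]=10≥10); i<j, swap → [10,8,8,8,8,6,11,10,10,11]
j→5, i→6; i≥j, return j=5. a = [10,8,8,8,8,6,11,10,10,11]

2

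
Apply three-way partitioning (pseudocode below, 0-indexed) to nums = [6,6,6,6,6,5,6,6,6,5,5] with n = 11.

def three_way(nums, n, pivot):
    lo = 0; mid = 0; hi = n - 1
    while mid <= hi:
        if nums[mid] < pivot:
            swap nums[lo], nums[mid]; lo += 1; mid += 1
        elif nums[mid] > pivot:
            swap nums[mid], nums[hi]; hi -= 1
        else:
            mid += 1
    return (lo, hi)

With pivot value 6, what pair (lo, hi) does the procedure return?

(3, 10)

pivot = 6; lo=0, mid=0, hi=10
nums[mid]=6=6: mid=1
nums[mid]=6=6: mid=2
nums[mid]=6=6: mid=3
nums[mid]=6=6: mid=4
nums[mid]=6=6: mid=5
nums[mid]=5<6: swap nums[0],nums[5]; lo=1,mid=6 → [5,6,6,6,6,6,6,6,6,5,5]
nums[mid]=6=6: mid=7
nums[mid]=6=6: mid=8
nums[mid]=6=6: mid=9
nums[mid]=5<6: swap nums[1],nums[9]; lo=2,mid=10 → [5,5,6,6,6,6,6,6,6,6,5]
nums[mid]=5<6: swap nums[2],nums[10]; lo=3,mid=11 → [5,5,5,6,6,6,6,6,6,6,6]
end: lo=3, hi=10; nums = [5,5,5,6,6,6,6,6,6,6,6]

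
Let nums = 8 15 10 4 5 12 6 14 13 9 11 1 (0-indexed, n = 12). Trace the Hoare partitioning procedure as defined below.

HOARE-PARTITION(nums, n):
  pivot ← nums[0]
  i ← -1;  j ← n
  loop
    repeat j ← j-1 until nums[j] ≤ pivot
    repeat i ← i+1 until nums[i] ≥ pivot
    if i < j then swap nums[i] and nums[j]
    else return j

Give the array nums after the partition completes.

1 6 5 4 10 12 15 14 13 9 11 8

pivot = nums[0] = 8; i = -1, j = 12
j→11 (nums[11]=1≤8), i→0 (nums[0]=8≥8); i<j, swap → 1 15 10 4 5 12 6 14 13 9 11 8
j→6 (nums[6]=6≤8), i→1 (nums[1]=15≥8); i<j, swap → 1 6 10 4 5 12 15 14 13 9 11 8
j→4 (nums[4]=5≤8), i→2 (nums[2]=10≥8); i<j, swap → 1 6 5 4 10 12 15 14 13 9 11 8
j→3, i→4; i≥j, return j=3. nums = 1 6 5 4 10 12 15 14 13 9 11 8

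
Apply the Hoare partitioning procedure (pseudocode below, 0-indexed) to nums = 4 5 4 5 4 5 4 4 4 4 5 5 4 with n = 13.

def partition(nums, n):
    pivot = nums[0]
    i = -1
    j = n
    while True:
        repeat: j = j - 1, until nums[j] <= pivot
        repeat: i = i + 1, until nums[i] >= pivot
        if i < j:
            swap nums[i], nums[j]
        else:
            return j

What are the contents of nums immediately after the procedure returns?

4 4 4 4 4 5 4 5 4 5 5 5 4

pivot = nums[0] = 4; i = -1, j = 13
j→12 (nums[12]=4≤4), i→0 (nums[0]=4≥4); i<j, swap → 4 5 4 5 4 5 4 4 4 4 5 5 4
j→9 (nums[9]=4≤4), i→1 (nums[1]=5≥4); i<j, swap → 4 4 4 5 4 5 4 4 4 5 5 5 4
j→8 (nums[8]=4≤4), i→2 (nums[2]=4≥4); i<j, swap → 4 4 4 5 4 5 4 4 4 5 5 5 4
j→7 (nums[7]=4≤4), i→3 (nums[3]=5≥4); i<j, swap → 4 4 4 4 4 5 4 5 4 5 5 5 4
j→6 (nums[6]=4≤4), i→4 (nums[4]=4≥4); i<j, swap → 4 4 4 4 4 5 4 5 4 5 5 5 4
j→4, i→5; i≥j, return j=4. nums = 4 4 4 4 4 5 4 5 4 5 5 5 4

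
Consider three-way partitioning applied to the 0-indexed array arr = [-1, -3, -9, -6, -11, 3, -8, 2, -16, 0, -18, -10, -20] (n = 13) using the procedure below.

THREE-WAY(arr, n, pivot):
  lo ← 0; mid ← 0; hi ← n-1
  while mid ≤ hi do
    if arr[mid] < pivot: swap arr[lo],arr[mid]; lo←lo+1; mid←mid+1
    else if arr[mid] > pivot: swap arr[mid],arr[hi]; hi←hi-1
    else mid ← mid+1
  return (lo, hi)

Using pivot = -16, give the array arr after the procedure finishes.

[-20, -18, -16, -11, 3, -8, 2, -6, 0, -9, -10, -3, -1]

pivot = -16; lo=0, mid=0, hi=12
arr[mid]=-1>-16: swap arr[0],arr[12]; hi=11 → [-20, -3, -9, -6, -11, 3, -8, 2, -16, 0, -18, -10, -1]
arr[mid]=-20<-16: swap arr[0],arr[0]; lo=1,mid=1 → [-20, -3, -9, -6, -11, 3, -8, 2, -16, 0, -18, -10, -1]
arr[mid]=-3>-16: swap arr[1],arr[11]; hi=10 → [-20, -10, -9, -6, -11, 3, -8, 2, -16, 0, -18, -3, -1]
arr[mid]=-10>-16: swap arr[1],arr[10]; hi=9 → [-20, -18, -9, -6, -11, 3, -8, 2, -16, 0, -10, -3, -1]
arr[mid]=-18<-16: swap arr[1],arr[1]; lo=2,mid=2 → [-20, -18, -9, -6, -11, 3, -8, 2, -16, 0, -10, -3, -1]
arr[mid]=-9>-16: swap arr[2],arr[9]; hi=8 → [-20, -18, 0, -6, -11, 3, -8, 2, -16, -9, -10, -3, -1]
arr[mid]=0>-16: swap arr[2],arr[8]; hi=7 → [-20, -18, -16, -6, -11, 3, -8, 2, 0, -9, -10, -3, -1]
arr[mid]=-16=-16: mid=3
arr[mid]=-6>-16: swap arr[3],arr[7]; hi=6 → [-20, -18, -16, 2, -11, 3, -8, -6, 0, -9, -10, -3, -1]
arr[mid]=2>-16: swap arr[3],arr[6]; hi=5 → [-20, -18, -16, -8, -11, 3, 2, -6, 0, -9, -10, -3, -1]
arr[mid]=-8>-16: swap arr[3],arr[5]; hi=4 → [-20, -18, -16, 3, -11, -8, 2, -6, 0, -9, -10, -3, -1]
arr[mid]=3>-16: swap arr[3],arr[4]; hi=3 → [-20, -18, -16, -11, 3, -8, 2, -6, 0, -9, -10, -3, -1]
arr[mid]=-11>-16: swap arr[3],arr[3]; hi=2 → [-20, -18, -16, -11, 3, -8, 2, -6, 0, -9, -10, -3, -1]
end: lo=2, hi=2; arr = [-20, -18, -16, -11, 3, -8, 2, -6, 0, -9, -10, -3, -1]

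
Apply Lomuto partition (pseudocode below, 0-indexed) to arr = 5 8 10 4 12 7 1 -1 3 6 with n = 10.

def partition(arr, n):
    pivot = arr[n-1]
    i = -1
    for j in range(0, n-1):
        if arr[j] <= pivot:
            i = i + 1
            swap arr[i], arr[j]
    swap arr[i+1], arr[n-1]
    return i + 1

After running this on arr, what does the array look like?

pivot = arr[9] = 6; i = -1
j=0: arr[0]=5 ≤ 6 → i=0, swap arr[0],arr[0] (no change) → 5 8 10 4 12 7 1 -1 3 6
j=1: arr[1]=8 > 6 → no swap
j=2: arr[2]=10 > 6 → no swap
j=3: arr[3]=4 ≤ 6 → i=1, swap arr[1],arr[3] → 5 4 10 8 12 7 1 -1 3 6
j=4: arr[4]=12 > 6 → no swap
j=5: arr[5]=7 > 6 → no swap
j=6: arr[6]=1 ≤ 6 → i=2, swap arr[2],arr[6] → 5 4 1 8 12 7 10 -1 3 6
j=7: arr[7]=-1 ≤ 6 → i=3, swap arr[3],arr[7] → 5 4 1 -1 12 7 10 8 3 6
j=8: arr[8]=3 ≤ 6 → i=4, swap arr[4],arr[8] → 5 4 1 -1 3 7 10 8 12 6
final swap arr[5],arr[9] → 5 4 1 -1 3 6 10 8 12 7; return 5

5 4 1 -1 3 6 10 8 12 7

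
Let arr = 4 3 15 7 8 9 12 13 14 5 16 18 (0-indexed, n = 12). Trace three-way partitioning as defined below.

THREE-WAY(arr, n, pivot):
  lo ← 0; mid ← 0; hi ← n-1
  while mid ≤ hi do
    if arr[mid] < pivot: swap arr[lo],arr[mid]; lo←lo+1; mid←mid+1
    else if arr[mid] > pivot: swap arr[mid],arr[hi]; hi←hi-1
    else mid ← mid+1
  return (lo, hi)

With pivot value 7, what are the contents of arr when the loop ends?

pivot = 7; lo=0, mid=0, hi=11
arr[mid]=4<7: swap arr[0],arr[0]; lo=1,mid=1 → 4 3 15 7 8 9 12 13 14 5 16 18
arr[mid]=3<7: swap arr[1],arr[1]; lo=2,mid=2 → 4 3 15 7 8 9 12 13 14 5 16 18
arr[mid]=15>7: swap arr[2],arr[11]; hi=10 → 4 3 18 7 8 9 12 13 14 5 16 15
arr[mid]=18>7: swap arr[2],arr[10]; hi=9 → 4 3 16 7 8 9 12 13 14 5 18 15
arr[mid]=16>7: swap arr[2],arr[9]; hi=8 → 4 3 5 7 8 9 12 13 14 16 18 15
arr[mid]=5<7: swap arr[2],arr[2]; lo=3,mid=3 → 4 3 5 7 8 9 12 13 14 16 18 15
arr[mid]=7=7: mid=4
arr[mid]=8>7: swap arr[4],arr[8]; hi=7 → 4 3 5 7 14 9 12 13 8 16 18 15
arr[mid]=14>7: swap arr[4],arr[7]; hi=6 → 4 3 5 7 13 9 12 14 8 16 18 15
arr[mid]=13>7: swap arr[4],arr[6]; hi=5 → 4 3 5 7 12 9 13 14 8 16 18 15
arr[mid]=12>7: swap arr[4],arr[5]; hi=4 → 4 3 5 7 9 12 13 14 8 16 18 15
arr[mid]=9>7: swap arr[4],arr[4]; hi=3 → 4 3 5 7 9 12 13 14 8 16 18 15
end: lo=3, hi=3; arr = 4 3 5 7 9 12 13 14 8 16 18 15

4 3 5 7 9 12 13 14 8 16 18 15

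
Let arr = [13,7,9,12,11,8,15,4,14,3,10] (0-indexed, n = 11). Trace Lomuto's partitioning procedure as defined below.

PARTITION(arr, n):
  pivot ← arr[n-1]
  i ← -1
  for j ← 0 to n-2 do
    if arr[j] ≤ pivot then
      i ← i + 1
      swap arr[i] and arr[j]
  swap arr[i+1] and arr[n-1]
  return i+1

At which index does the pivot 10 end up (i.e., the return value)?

5

pivot = arr[10] = 10; i = -1
j=0: arr[0]=13 > 10 → no swap
j=1: arr[1]=7 ≤ 10 → i=0, swap arr[0],arr[1] → [7,13,9,12,11,8,15,4,14,3,10]
j=2: arr[2]=9 ≤ 10 → i=1, swap arr[1],arr[2] → [7,9,13,12,11,8,15,4,14,3,10]
j=3: arr[3]=12 > 10 → no swap
j=4: arr[4]=11 > 10 → no swap
j=5: arr[5]=8 ≤ 10 → i=2, swap arr[2],arr[5] → [7,9,8,12,11,13,15,4,14,3,10]
j=6: arr[6]=15 > 10 → no swap
j=7: arr[7]=4 ≤ 10 → i=3, swap arr[3],arr[7] → [7,9,8,4,11,13,15,12,14,3,10]
j=8: arr[8]=14 > 10 → no swap
j=9: arr[9]=3 ≤ 10 → i=4, swap arr[4],arr[9] → [7,9,8,4,3,13,15,12,14,11,10]
final swap arr[5],arr[10] → [7,9,8,4,3,10,15,12,14,11,13]; return 5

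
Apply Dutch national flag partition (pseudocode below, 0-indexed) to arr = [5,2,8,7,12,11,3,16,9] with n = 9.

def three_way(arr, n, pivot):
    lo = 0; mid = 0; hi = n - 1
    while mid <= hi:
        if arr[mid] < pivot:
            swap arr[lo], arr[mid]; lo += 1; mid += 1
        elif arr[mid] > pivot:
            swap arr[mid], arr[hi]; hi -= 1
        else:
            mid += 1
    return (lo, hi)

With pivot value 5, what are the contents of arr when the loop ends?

pivot = 5; lo=0, mid=0, hi=8
arr[mid]=5=5: mid=1
arr[mid]=2<5: swap arr[0],arr[1]; lo=1,mid=2 → [2,5,8,7,12,11,3,16,9]
arr[mid]=8>5: swap arr[2],arr[8]; hi=7 → [2,5,9,7,12,11,3,16,8]
arr[mid]=9>5: swap arr[2],arr[7]; hi=6 → [2,5,16,7,12,11,3,9,8]
arr[mid]=16>5: swap arr[2],arr[6]; hi=5 → [2,5,3,7,12,11,16,9,8]
arr[mid]=3<5: swap arr[1],arr[2]; lo=2,mid=3 → [2,3,5,7,12,11,16,9,8]
arr[mid]=7>5: swap arr[3],arr[5]; hi=4 → [2,3,5,11,12,7,16,9,8]
arr[mid]=11>5: swap arr[3],arr[4]; hi=3 → [2,3,5,12,11,7,16,9,8]
arr[mid]=12>5: swap arr[3],arr[3]; hi=2 → [2,3,5,12,11,7,16,9,8]
end: lo=2, hi=2; arr = [2,3,5,12,11,7,16,9,8]

[2,3,5,12,11,7,16,9,8]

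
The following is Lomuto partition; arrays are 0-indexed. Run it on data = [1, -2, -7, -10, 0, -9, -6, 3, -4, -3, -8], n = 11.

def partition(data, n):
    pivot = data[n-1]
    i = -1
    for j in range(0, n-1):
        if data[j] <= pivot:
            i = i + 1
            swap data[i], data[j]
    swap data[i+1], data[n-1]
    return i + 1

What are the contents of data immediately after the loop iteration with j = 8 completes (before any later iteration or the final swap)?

pivot = data[10] = -8; i = -1
j=0: data[0]=1 > -8 → no swap
j=1: data[1]=-2 > -8 → no swap
j=2: data[2]=-7 > -8 → no swap
j=3: data[3]=-10 ≤ -8 → i=0, swap data[0],data[3] → [-10, -2, -7, 1, 0, -9, -6, 3, -4, -3, -8]
j=4: data[4]=0 > -8 → no swap
j=5: data[5]=-9 ≤ -8 → i=1, swap data[1],data[5] → [-10, -9, -7, 1, 0, -2, -6, 3, -4, -3, -8]
j=6: data[6]=-6 > -8 → no swap
j=7: data[7]=3 > -8 → no swap
j=8: data[8]=-4 > -8 → no swap
(after j=8) data = [-10, -9, -7, 1, 0, -2, -6, 3, -4, -3, -8]

[-10, -9, -7, 1, 0, -2, -6, 3, -4, -3, -8]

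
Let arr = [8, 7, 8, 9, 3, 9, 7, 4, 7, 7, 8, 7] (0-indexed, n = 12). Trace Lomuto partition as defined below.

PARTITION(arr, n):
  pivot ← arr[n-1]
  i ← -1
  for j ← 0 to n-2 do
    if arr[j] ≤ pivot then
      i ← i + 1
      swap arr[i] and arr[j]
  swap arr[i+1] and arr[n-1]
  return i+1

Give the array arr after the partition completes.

pivot = arr[11] = 7; i = -1
j=0: arr[0]=8 > 7 → no swap
j=1: arr[1]=7 ≤ 7 → i=0, swap arr[0],arr[1] → [7, 8, 8, 9, 3, 9, 7, 4, 7, 7, 8, 7]
j=2: arr[2]=8 > 7 → no swap
j=3: arr[3]=9 > 7 → no swap
j=4: arr[4]=3 ≤ 7 → i=1, swap arr[1],arr[4] → [7, 3, 8, 9, 8, 9, 7, 4, 7, 7, 8, 7]
j=5: arr[5]=9 > 7 → no swap
j=6: arr[6]=7 ≤ 7 → i=2, swap arr[2],arr[6] → [7, 3, 7, 9, 8, 9, 8, 4, 7, 7, 8, 7]
j=7: arr[7]=4 ≤ 7 → i=3, swap arr[3],arr[7] → [7, 3, 7, 4, 8, 9, 8, 9, 7, 7, 8, 7]
j=8: arr[8]=7 ≤ 7 → i=4, swap arr[4],arr[8] → [7, 3, 7, 4, 7, 9, 8, 9, 8, 7, 8, 7]
j=9: arr[9]=7 ≤ 7 → i=5, swap arr[5],arr[9] → [7, 3, 7, 4, 7, 7, 8, 9, 8, 9, 8, 7]
j=10: arr[10]=8 > 7 → no swap
final swap arr[6],arr[11] → [7, 3, 7, 4, 7, 7, 7, 9, 8, 9, 8, 8]; return 6

[7, 3, 7, 4, 7, 7, 7, 9, 8, 9, 8, 8]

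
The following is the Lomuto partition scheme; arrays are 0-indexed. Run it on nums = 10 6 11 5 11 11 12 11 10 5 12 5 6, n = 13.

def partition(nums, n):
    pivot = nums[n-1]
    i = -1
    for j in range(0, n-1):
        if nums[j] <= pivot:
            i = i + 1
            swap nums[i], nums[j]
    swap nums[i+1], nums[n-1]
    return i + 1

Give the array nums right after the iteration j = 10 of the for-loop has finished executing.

pivot=6, i=-1
j=0: 10>6, skip
j=1: 6≤6, i=0, swap(0,1) ⇒ 6 10 11 5 11 11 12 11 10 5 12 5 6
j=2: 11>6, skip
j=3: 5≤6, i=1, swap(1,3) ⇒ 6 5 11 10 11 11 12 11 10 5 12 5 6
j=4: 11>6, skip
j=5: 11>6, skip
j=6: 12>6, skip
j=7: 11>6, skip
j=8: 10>6, skip
j=9: 5≤6, i=2, swap(2,9) ⇒ 6 5 5 10 11 11 12 11 10 11 12 5 6
j=10: 12>6, skip
(after j=10) nums = 6 5 5 10 11 11 12 11 10 11 12 5 6

6 5 5 10 11 11 12 11 10 11 12 5 6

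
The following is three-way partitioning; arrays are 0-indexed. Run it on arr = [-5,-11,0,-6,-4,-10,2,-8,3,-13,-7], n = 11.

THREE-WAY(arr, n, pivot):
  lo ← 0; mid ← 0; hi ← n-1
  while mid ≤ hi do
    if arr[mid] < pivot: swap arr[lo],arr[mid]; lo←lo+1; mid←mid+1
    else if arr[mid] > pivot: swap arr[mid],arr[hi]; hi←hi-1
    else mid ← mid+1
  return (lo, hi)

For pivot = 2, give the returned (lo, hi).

(9, 9)

lo=0 mid=0 hi=10
-5<2: swap(0,0), lo=1 mid=1 ⇒ [-5,-11,0,-6,-4,-10,2,-8,3,-13,-7]
-11<2: swap(1,1), lo=2 mid=2 ⇒ [-5,-11,0,-6,-4,-10,2,-8,3,-13,-7]
0<2: swap(2,2), lo=3 mid=3 ⇒ [-5,-11,0,-6,-4,-10,2,-8,3,-13,-7]
-6<2: swap(3,3), lo=4 mid=4 ⇒ [-5,-11,0,-6,-4,-10,2,-8,3,-13,-7]
-4<2: swap(4,4), lo=5 mid=5 ⇒ [-5,-11,0,-6,-4,-10,2,-8,3,-13,-7]
-10<2: swap(5,5), lo=6 mid=6 ⇒ [-5,-11,0,-6,-4,-10,2,-8,3,-13,-7]
2=2: mid=7
-8<2: swap(6,7), lo=7 mid=8 ⇒ [-5,-11,0,-6,-4,-10,-8,2,3,-13,-7]
3>2: swap(8,10), hi=9 ⇒ [-5,-11,0,-6,-4,-10,-8,2,-7,-13,3]
-7<2: swap(7,8), lo=8 mid=9 ⇒ [-5,-11,0,-6,-4,-10,-8,-7,2,-13,3]
-13<2: swap(8,9), lo=9 mid=10 ⇒ [-5,-11,0,-6,-4,-10,-8,-7,-13,2,3]
done. lo=9 hi=9; arr=[-5,-11,0,-6,-4,-10,-8,-7,-13,2,3]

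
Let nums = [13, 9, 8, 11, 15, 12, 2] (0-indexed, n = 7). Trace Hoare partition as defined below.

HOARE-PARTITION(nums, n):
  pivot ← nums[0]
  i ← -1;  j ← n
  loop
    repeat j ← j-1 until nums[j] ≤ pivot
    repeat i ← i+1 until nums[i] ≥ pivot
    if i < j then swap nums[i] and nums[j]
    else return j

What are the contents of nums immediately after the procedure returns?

pivot = nums[0] = 13; i = -1, j = 7
j→6 (nums[6]=2≤13), i→0 (nums[0]=13≥13); i<j, swap → [2, 9, 8, 11, 15, 12, 13]
j→5 (nums[5]=12≤13), i→4 (nums[4]=15≥13); i<j, swap → [2, 9, 8, 11, 12, 15, 13]
j→4, i→5; i≥j, return j=4. nums = [2, 9, 8, 11, 12, 15, 13]

[2, 9, 8, 11, 12, 15, 13]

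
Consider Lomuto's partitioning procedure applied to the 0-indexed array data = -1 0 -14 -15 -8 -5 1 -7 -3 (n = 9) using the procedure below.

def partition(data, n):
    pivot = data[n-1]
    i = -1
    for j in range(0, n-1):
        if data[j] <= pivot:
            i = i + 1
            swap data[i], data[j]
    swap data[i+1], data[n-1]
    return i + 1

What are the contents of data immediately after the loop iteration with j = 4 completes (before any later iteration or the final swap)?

-14 -15 -8 0 -1 -5 1 -7 -3

pivot = data[8] = -3; i = -1
j=0: data[0]=-1 > -3 → no swap
j=1: data[1]=0 > -3 → no swap
j=2: data[2]=-14 ≤ -3 → i=0, swap data[0],data[2] → -14 0 -1 -15 -8 -5 1 -7 -3
j=3: data[3]=-15 ≤ -3 → i=1, swap data[1],data[3] → -14 -15 -1 0 -8 -5 1 -7 -3
j=4: data[4]=-8 ≤ -3 → i=2, swap data[2],data[4] → -14 -15 -8 0 -1 -5 1 -7 -3
(after j=4) data = -14 -15 -8 0 -1 -5 1 -7 -3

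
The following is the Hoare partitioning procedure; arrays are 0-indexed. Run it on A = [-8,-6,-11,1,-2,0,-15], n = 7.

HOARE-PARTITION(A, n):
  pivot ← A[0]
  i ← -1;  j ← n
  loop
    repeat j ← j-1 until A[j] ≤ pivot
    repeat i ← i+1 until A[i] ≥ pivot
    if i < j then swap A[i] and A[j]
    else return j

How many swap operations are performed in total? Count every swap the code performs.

pivot=-8
j stops at 6 (-15), i stops at 0 (-8); swap ⇒ [-15,-6,-11,1,-2,0,-8]
j stops at 2 (-11), i stops at 1 (-6); swap ⇒ [-15,-11,-6,1,-2,0,-8]
j stops at 1, i stops at 2; i≥j ⇒ return 1. A=[-15,-11,-6,1,-2,0,-8]

2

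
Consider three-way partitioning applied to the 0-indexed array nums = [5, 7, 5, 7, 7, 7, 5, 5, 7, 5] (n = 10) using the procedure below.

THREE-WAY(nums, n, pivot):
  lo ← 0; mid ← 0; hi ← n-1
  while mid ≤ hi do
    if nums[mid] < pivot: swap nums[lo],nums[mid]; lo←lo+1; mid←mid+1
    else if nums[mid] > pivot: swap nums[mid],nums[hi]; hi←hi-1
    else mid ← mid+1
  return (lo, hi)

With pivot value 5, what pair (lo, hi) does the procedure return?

lo=0 mid=0 hi=9
5=5: mid=1
7>5: swap(1,9), hi=8 ⇒ [5, 5, 5, 7, 7, 7, 5, 5, 7, 7]
5=5: mid=2
5=5: mid=3
7>5: swap(3,8), hi=7 ⇒ [5, 5, 5, 7, 7, 7, 5, 5, 7, 7]
7>5: swap(3,7), hi=6 ⇒ [5, 5, 5, 5, 7, 7, 5, 7, 7, 7]
5=5: mid=4
7>5: swap(4,6), hi=5 ⇒ [5, 5, 5, 5, 5, 7, 7, 7, 7, 7]
5=5: mid=5
7>5: swap(5,5), hi=4 ⇒ [5, 5, 5, 5, 5, 7, 7, 7, 7, 7]
done. lo=0 hi=4; nums=[5, 5, 5, 5, 5, 7, 7, 7, 7, 7]

(0, 4)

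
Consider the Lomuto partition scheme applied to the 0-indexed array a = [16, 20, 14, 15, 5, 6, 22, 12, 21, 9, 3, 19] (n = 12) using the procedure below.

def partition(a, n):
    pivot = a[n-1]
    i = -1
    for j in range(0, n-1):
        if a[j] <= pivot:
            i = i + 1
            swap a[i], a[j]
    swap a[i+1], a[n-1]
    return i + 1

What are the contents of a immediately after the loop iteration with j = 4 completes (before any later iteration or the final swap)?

pivot=19, i=-1
j=0: 16≤19, i=0, swap(0,0) ⇒ [16, 20, 14, 15, 5, 6, 22, 12, 21, 9, 3, 19]
j=1: 20>19, skip
j=2: 14≤19, i=1, swap(1,2) ⇒ [16, 14, 20, 15, 5, 6, 22, 12, 21, 9, 3, 19]
j=3: 15≤19, i=2, swap(2,3) ⇒ [16, 14, 15, 20, 5, 6, 22, 12, 21, 9, 3, 19]
j=4: 5≤19, i=3, swap(3,4) ⇒ [16, 14, 15, 5, 20, 6, 22, 12, 21, 9, 3, 19]
(after j=4) a = [16, 14, 15, 5, 20, 6, 22, 12, 21, 9, 3, 19]

[16, 14, 15, 5, 20, 6, 22, 12, 21, 9, 3, 19]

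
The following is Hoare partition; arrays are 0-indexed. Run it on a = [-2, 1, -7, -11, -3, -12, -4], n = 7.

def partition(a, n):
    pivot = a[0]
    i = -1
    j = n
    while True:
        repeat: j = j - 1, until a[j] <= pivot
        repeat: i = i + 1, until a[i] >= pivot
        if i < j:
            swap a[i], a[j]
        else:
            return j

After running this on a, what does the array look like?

[-4, -12, -7, -11, -3, 1, -2]

pivot=-2
j stops at 6 (-4), i stops at 0 (-2); swap ⇒ [-4, 1, -7, -11, -3, -12, -2]
j stops at 5 (-12), i stops at 1 (1); swap ⇒ [-4, -12, -7, -11, -3, 1, -2]
j stops at 4, i stops at 5; i≥j ⇒ return 4. a=[-4, -12, -7, -11, -3, 1, -2]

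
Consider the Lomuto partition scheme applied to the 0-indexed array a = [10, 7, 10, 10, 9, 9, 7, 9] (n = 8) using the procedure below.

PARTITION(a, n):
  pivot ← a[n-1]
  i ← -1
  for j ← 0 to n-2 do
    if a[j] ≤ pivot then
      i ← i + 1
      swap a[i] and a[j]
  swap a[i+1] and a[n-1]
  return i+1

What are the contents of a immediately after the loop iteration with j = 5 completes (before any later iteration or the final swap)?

[7, 9, 9, 10, 10, 10, 7, 9]

pivot = a[7] = 9; i = -1
j=0: a[0]=10 > 9 → no swap
j=1: a[1]=7 ≤ 9 → i=0, swap a[0],a[1] → [7, 10, 10, 10, 9, 9, 7, 9]
j=2: a[2]=10 > 9 → no swap
j=3: a[3]=10 > 9 → no swap
j=4: a[4]=9 ≤ 9 → i=1, swap a[1],a[4] → [7, 9, 10, 10, 10, 9, 7, 9]
j=5: a[5]=9 ≤ 9 → i=2, swap a[2],a[5] → [7, 9, 9, 10, 10, 10, 7, 9]
(after j=5) a = [7, 9, 9, 10, 10, 10, 7, 9]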